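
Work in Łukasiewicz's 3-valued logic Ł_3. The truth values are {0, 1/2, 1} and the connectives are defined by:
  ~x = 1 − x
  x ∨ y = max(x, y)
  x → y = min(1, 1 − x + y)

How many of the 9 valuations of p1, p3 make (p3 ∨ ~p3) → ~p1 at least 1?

p1 = 0, p3 = 0 ↦ 1  ≥
p1 = 0, p3 = 1/2 ↦ 1  ≥
p1 = 0, p3 = 1 ↦ 1  ≥
p1 = 1/2, p3 = 0 ↦ 1/2  <
p1 = 1/2, p3 = 1/2 ↦ 1  ≥
p1 = 1/2, p3 = 1 ↦ 1/2  <
p1 = 1, p3 = 0 ↦ 0  <
p1 = 1, p3 = 1/2 ↦ 1/2  <
p1 = 1, p3 = 1 ↦ 0  <
So 4 of the 9 assignments meet the threshold.

4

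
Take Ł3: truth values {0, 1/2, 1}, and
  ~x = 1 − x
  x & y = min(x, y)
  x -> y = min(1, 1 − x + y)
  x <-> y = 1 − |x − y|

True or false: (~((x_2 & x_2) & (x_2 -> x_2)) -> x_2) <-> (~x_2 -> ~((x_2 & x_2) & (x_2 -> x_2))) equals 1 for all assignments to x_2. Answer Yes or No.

Counterexample: take x_2 = 0.
x_2 & x_2 = 0 & 0 = 0
x_2 -> x_2 = 0 -> 0 = 1
(x_2 & x_2) & (x_2 -> x_2) = 0 & 1 = 0
~((x_2 & x_2) & (x_2 -> x_2)) = ~0 = 1
~((x_2 & x_2) & (x_2 -> x_2)) -> x_2 = 1 -> 0 = 0
~x_2 = ~0 = 1
x_2 & x_2 = 0 & 0 = 0
x_2 -> x_2 = 0 -> 0 = 1
(x_2 & x_2) & (x_2 -> x_2) = 0 & 1 = 0
~((x_2 & x_2) & (x_2 -> x_2)) = ~0 = 1
~x_2 -> ~((x_2 & x_2) & (x_2 -> x_2)) = 1 -> 1 = 1
(~((x_2 & x_2) & (x_2 -> x_2)) -> x_2) <-> (~x_2 -> ~((x_2 & x_2) & (x_2 -> x_2))) = 0 <-> 1 = 0
This gives 0 ≠ 1.

No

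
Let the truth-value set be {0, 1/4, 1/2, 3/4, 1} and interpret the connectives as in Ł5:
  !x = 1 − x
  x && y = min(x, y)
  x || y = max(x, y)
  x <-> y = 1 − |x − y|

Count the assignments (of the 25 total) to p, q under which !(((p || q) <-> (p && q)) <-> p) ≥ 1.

2

value 1: 2 assignments (counts)
value 3/4: 3 assignments
value 1/2: 6 assignments
value 1/4: 7 assignments
value 0: 7 assignments
So 2 of the 25 assignments meet the threshold.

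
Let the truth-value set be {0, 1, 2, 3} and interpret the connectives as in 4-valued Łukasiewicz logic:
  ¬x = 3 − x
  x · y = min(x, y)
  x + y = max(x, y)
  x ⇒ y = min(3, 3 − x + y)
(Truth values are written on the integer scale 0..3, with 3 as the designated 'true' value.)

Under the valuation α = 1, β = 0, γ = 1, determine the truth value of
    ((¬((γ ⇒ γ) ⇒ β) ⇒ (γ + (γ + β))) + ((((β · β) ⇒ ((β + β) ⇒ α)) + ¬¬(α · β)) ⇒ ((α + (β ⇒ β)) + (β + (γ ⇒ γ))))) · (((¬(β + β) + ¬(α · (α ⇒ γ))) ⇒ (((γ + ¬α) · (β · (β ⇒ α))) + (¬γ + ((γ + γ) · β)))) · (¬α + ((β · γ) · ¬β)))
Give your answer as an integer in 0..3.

γ ⇒ γ = 1 ⇒ 1 = 3
(γ ⇒ γ) ⇒ β = 3 ⇒ 0 = 0
¬((γ ⇒ γ) ⇒ β) = ¬0 = 3
γ + β = 1 + 0 = 1
γ + (γ + β) = 1 + 1 = 1
¬((γ ⇒ γ) ⇒ β) ⇒ (γ + (γ + β)) = 3 ⇒ 1 = 1
β · β = 0 · 0 = 0
β + β = 0 + 0 = 0
(β + β) ⇒ α = 0 ⇒ 1 = 3
(β · β) ⇒ ((β + β) ⇒ α) = 0 ⇒ 3 = 3
α · β = 1 · 0 = 0
¬(α · β) = ¬0 = 3
¬¬(α · β) = ¬3 = 0
((β · β) ⇒ ((β + β) ⇒ α)) + ¬¬(α · β) = 3 + 0 = 3
β ⇒ β = 0 ⇒ 0 = 3
α + (β ⇒ β) = 1 + 3 = 3
γ ⇒ γ = 1 ⇒ 1 = 3
β + (γ ⇒ γ) = 0 + 3 = 3
(α + (β ⇒ β)) + (β + (γ ⇒ γ)) = 3 + 3 = 3
(((β · β) ⇒ ((β + β) ⇒ α)) + ¬¬(α · β)) ⇒ ((α + (β ⇒ β)) + (β + (γ ⇒ γ))) = 3 ⇒ 3 = 3
(¬((γ ⇒ γ) ⇒ β) ⇒ (γ + (γ + β))) + ((((β · β) ⇒ ((β + β) ⇒ α)) + ¬¬(α · β)) ⇒ ((α + (β ⇒ β)) + (β + (γ ⇒ γ)))) = 1 + 3 = 3
β + β = 0 + 0 = 0
¬(β + β) = ¬0 = 3
α ⇒ γ = 1 ⇒ 1 = 3
α · (α ⇒ γ) = 1 · 3 = 1
¬(α · (α ⇒ γ)) = ¬1 = 2
¬(β + β) + ¬(α · (α ⇒ γ)) = 3 + 2 = 3
¬α = ¬1 = 2
γ + ¬α = 1 + 2 = 2
β ⇒ α = 0 ⇒ 1 = 3
β · (β ⇒ α) = 0 · 3 = 0
(γ + ¬α) · (β · (β ⇒ α)) = 2 · 0 = 0
¬γ = ¬1 = 2
γ + γ = 1 + 1 = 1
(γ + γ) · β = 1 · 0 = 0
¬γ + ((γ + γ) · β) = 2 + 0 = 2
((γ + ¬α) · (β · (β ⇒ α))) + (¬γ + ((γ + γ) · β)) = 0 + 2 = 2
(¬(β + β) + ¬(α · (α ⇒ γ))) ⇒ (((γ + ¬α) · (β · (β ⇒ α))) + (¬γ + ((γ + γ) · β))) = 3 ⇒ 2 = 2
¬α = ¬1 = 2
β · γ = 0 · 1 = 0
¬β = ¬0 = 3
(β · γ) · ¬β = 0 · 3 = 0
¬α + ((β · γ) · ¬β) = 2 + 0 = 2
((¬(β + β) + ¬(α · (α ⇒ γ))) ⇒ (((γ + ¬α) · (β · (β ⇒ α))) + (¬γ + ((γ + γ) · β)))) · (¬α + ((β · γ) · ¬β)) = 2 · 2 = 2
((¬((γ ⇒ γ) ⇒ β) ⇒ (γ + (γ + β))) + ((((β · β) ⇒ ((β + β) ⇒ α)) + ¬¬(α · β)) ⇒ ((α + (β ⇒ β)) + (β + (γ ⇒ γ))))) · (((¬(β + β) + ¬(α · (α ⇒ γ))) ⇒ (((γ + ¬α) · (β · (β ⇒ α))) + (¬γ + ((γ + γ) · β)))) · (¬α + ((β · γ) · ¬β))) = 3 · 2 = 2

2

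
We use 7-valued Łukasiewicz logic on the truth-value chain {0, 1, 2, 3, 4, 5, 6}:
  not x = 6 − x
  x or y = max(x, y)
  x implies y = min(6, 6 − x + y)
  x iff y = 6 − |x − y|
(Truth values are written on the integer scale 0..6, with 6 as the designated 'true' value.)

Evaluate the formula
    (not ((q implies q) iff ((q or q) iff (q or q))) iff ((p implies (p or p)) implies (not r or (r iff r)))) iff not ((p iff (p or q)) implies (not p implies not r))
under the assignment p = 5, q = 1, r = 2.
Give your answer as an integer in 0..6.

6

q implies q = 1 implies 1 = 6
q or q = 1 or 1 = 1
q or q = 1 or 1 = 1
(q or q) iff (q or q) = 1 iff 1 = 6
(q implies q) iff ((q or q) iff (q or q)) = 6 iff 6 = 6
not ((q implies q) iff ((q or q) iff (q or q))) = not 6 = 0
p or p = 5 or 5 = 5
p implies (p or p) = 5 implies 5 = 6
not r = not 2 = 4
r iff r = 2 iff 2 = 6
not r or (r iff r) = 4 or 6 = 6
(p implies (p or p)) implies (not r or (r iff r)) = 6 implies 6 = 6
not ((q implies q) iff ((q or q) iff (q or q))) iff ((p implies (p or p)) implies (not r or (r iff r))) = 0 iff 6 = 0
p or q = 5 or 1 = 5
p iff (p or q) = 5 iff 5 = 6
not p = not 5 = 1
not r = not 2 = 4
not p implies not r = 1 implies 4 = 6
(p iff (p or q)) implies (not p implies not r) = 6 implies 6 = 6
not ((p iff (p or q)) implies (not p implies not r)) = not 6 = 0
(not ((q implies q) iff ((q or q) iff (q or q))) iff ((p implies (p or p)) implies (not r or (r iff r)))) iff not ((p iff (p or q)) implies (not p implies not r)) = 0 iff 0 = 6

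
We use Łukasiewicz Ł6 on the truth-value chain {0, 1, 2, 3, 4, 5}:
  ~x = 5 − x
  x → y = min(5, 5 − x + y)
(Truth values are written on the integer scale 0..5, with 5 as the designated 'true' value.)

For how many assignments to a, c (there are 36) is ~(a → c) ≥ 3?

6

value 5: 1 assignment (counts)
value 4: 2 assignments (counts)
value 3: 3 assignments (counts)
value 2: 4 assignments
value 1: 5 assignments
value 0: 21 assignments
So 6 of the 36 assignments meet the threshold.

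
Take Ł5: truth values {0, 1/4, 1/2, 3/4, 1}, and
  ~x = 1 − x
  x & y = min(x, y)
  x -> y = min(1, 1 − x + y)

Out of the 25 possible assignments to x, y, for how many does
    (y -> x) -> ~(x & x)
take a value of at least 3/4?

value 1: 9 assignments (counts)
value 3/4: 3 assignments (counts)
value 1/2: 4 assignments
value 1/4: 4 assignments
value 0: 5 assignments
So 12 of the 25 assignments meet the threshold.

12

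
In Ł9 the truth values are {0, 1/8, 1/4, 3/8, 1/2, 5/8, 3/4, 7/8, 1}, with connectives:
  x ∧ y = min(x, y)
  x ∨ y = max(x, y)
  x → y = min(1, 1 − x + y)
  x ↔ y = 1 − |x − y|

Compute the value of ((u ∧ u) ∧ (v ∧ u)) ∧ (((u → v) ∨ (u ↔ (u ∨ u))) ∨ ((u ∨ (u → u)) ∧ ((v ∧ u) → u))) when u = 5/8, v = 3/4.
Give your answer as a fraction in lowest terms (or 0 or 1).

u ∧ u = 5/8 ∧ 5/8 = 5/8
v ∧ u = 3/4 ∧ 5/8 = 5/8
(u ∧ u) ∧ (v ∧ u) = 5/8 ∧ 5/8 = 5/8
u → v = 5/8 → 3/4 = 1
u ∨ u = 5/8 ∨ 5/8 = 5/8
u ↔ (u ∨ u) = 5/8 ↔ 5/8 = 1
(u → v) ∨ (u ↔ (u ∨ u)) = 1 ∨ 1 = 1
u → u = 5/8 → 5/8 = 1
u ∨ (u → u) = 5/8 ∨ 1 = 1
v ∧ u = 3/4 ∧ 5/8 = 5/8
(v ∧ u) → u = 5/8 → 5/8 = 1
(u ∨ (u → u)) ∧ ((v ∧ u) → u) = 1 ∧ 1 = 1
((u → v) ∨ (u ↔ (u ∨ u))) ∨ ((u ∨ (u → u)) ∧ ((v ∧ u) → u)) = 1 ∨ 1 = 1
((u ∧ u) ∧ (v ∧ u)) ∧ (((u → v) ∨ (u ↔ (u ∨ u))) ∨ ((u ∨ (u → u)) ∧ ((v ∧ u) → u))) = 5/8 ∧ 1 = 5/8

5/8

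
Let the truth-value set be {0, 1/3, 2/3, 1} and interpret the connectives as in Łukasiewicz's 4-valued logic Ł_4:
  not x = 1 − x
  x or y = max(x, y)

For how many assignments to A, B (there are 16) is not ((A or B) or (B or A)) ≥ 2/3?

A = 0, B = 0 ↦ 1  ≥
A = 0, B = 1/3 ↦ 2/3  ≥
A = 0, B = 2/3 ↦ 1/3  <
A = 0, B = 1 ↦ 0  <
A = 1/3, B = 0 ↦ 2/3  ≥
A = 1/3, B = 1/3 ↦ 2/3  ≥
A = 1/3, B = 2/3 ↦ 1/3  <
A = 1/3, B = 1 ↦ 0  <
A = 2/3, B = 0 ↦ 1/3  <
A = 2/3, B = 1/3 ↦ 1/3  <
A = 2/3, B = 2/3 ↦ 1/3  <
A = 2/3, B = 1 ↦ 0  <
A = 1, B = 0 ↦ 0  <
A = 1, B = 1/3 ↦ 0  <
A = 1, B = 2/3 ↦ 0  <
A = 1, B = 1 ↦ 0  <
So 4 of the 16 assignments meet the threshold.

4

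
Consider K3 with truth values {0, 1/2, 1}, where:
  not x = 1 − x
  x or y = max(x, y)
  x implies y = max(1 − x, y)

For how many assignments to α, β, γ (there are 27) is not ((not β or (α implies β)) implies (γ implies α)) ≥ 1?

value 1: 3 assignments (counts)
value 1/2: 9 assignments
value 0: 15 assignments
So 3 of the 27 assignments meet the threshold.

3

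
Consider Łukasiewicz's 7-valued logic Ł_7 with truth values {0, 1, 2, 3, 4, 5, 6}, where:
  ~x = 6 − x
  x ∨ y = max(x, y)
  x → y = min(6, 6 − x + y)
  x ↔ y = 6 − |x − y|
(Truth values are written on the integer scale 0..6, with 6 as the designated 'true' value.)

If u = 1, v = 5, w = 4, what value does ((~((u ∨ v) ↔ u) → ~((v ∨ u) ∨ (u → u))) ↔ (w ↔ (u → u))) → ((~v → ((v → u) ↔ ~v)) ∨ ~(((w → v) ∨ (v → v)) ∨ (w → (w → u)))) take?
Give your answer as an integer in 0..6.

u ∨ v = 1 ∨ 5 = 5
(u ∨ v) ↔ u = 5 ↔ 1 = 2
~((u ∨ v) ↔ u) = ~2 = 4
v ∨ u = 5 ∨ 1 = 5
u → u = 1 → 1 = 6
(v ∨ u) ∨ (u → u) = 5 ∨ 6 = 6
~((v ∨ u) ∨ (u → u)) = ~6 = 0
~((u ∨ v) ↔ u) → ~((v ∨ u) ∨ (u → u)) = 4 → 0 = 2
u → u = 1 → 1 = 6
w ↔ (u → u) = 4 ↔ 6 = 4
(~((u ∨ v) ↔ u) → ~((v ∨ u) ∨ (u → u))) ↔ (w ↔ (u → u)) = 2 ↔ 4 = 4
~v = ~5 = 1
v → u = 5 → 1 = 2
~v = ~5 = 1
(v → u) ↔ ~v = 2 ↔ 1 = 5
~v → ((v → u) ↔ ~v) = 1 → 5 = 6
w → v = 4 → 5 = 6
v → v = 5 → 5 = 6
(w → v) ∨ (v → v) = 6 ∨ 6 = 6
w → u = 4 → 1 = 3
w → (w → u) = 4 → 3 = 5
((w → v) ∨ (v → v)) ∨ (w → (w → u)) = 6 ∨ 5 = 6
~(((w → v) ∨ (v → v)) ∨ (w → (w → u))) = ~6 = 0
(~v → ((v → u) ↔ ~v)) ∨ ~(((w → v) ∨ (v → v)) ∨ (w → (w → u))) = 6 ∨ 0 = 6
((~((u ∨ v) ↔ u) → ~((v ∨ u) ∨ (u → u))) ↔ (w ↔ (u → u))) → ((~v → ((v → u) ↔ ~v)) ∨ ~(((w → v) ∨ (v → v)) ∨ (w → (w → u)))) = 4 → 6 = 6

6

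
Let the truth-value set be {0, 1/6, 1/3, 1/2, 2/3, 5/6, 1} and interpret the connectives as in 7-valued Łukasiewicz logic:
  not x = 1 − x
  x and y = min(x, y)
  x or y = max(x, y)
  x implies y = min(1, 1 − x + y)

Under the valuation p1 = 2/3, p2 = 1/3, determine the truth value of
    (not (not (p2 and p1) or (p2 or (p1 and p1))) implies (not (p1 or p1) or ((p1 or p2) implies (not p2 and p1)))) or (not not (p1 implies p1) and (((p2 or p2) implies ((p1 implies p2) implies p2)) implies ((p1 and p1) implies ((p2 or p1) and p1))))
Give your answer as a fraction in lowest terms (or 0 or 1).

p2 and p1 = 1/3 and 2/3 = 1/3
not (p2 and p1) = not 1/3 = 2/3
p1 and p1 = 2/3 and 2/3 = 2/3
p2 or (p1 and p1) = 1/3 or 2/3 = 2/3
not (p2 and p1) or (p2 or (p1 and p1)) = 2/3 or 2/3 = 2/3
not (not (p2 and p1) or (p2 or (p1 and p1))) = not 2/3 = 1/3
p1 or p1 = 2/3 or 2/3 = 2/3
not (p1 or p1) = not 2/3 = 1/3
p1 or p2 = 2/3 or 1/3 = 2/3
not p2 = not 1/3 = 2/3
not p2 and p1 = 2/3 and 2/3 = 2/3
(p1 or p2) implies (not p2 and p1) = 2/3 implies 2/3 = 1
not (p1 or p1) or ((p1 or p2) implies (not p2 and p1)) = 1/3 or 1 = 1
not (not (p2 and p1) or (p2 or (p1 and p1))) implies (not (p1 or p1) or ((p1 or p2) implies (not p2 and p1))) = 1/3 implies 1 = 1
p1 implies p1 = 2/3 implies 2/3 = 1
not (p1 implies p1) = not 1 = 0
not not (p1 implies p1) = not 0 = 1
p2 or p2 = 1/3 or 1/3 = 1/3
p1 implies p2 = 2/3 implies 1/3 = 2/3
(p1 implies p2) implies p2 = 2/3 implies 1/3 = 2/3
(p2 or p2) implies ((p1 implies p2) implies p2) = 1/3 implies 2/3 = 1
p1 and p1 = 2/3 and 2/3 = 2/3
p2 or p1 = 1/3 or 2/3 = 2/3
(p2 or p1) and p1 = 2/3 and 2/3 = 2/3
(p1 and p1) implies ((p2 or p1) and p1) = 2/3 implies 2/3 = 1
((p2 or p2) implies ((p1 implies p2) implies p2)) implies ((p1 and p1) implies ((p2 or p1) and p1)) = 1 implies 1 = 1
not not (p1 implies p1) and (((p2 or p2) implies ((p1 implies p2) implies p2)) implies ((p1 and p1) implies ((p2 or p1) and p1))) = 1 and 1 = 1
(not (not (p2 and p1) or (p2 or (p1 and p1))) implies (not (p1 or p1) or ((p1 or p2) implies (not p2 and p1)))) or (not not (p1 implies p1) and (((p2 or p2) implies ((p1 implies p2) implies p2)) implies ((p1 and p1) implies ((p2 or p1) and p1)))) = 1 or 1 = 1

1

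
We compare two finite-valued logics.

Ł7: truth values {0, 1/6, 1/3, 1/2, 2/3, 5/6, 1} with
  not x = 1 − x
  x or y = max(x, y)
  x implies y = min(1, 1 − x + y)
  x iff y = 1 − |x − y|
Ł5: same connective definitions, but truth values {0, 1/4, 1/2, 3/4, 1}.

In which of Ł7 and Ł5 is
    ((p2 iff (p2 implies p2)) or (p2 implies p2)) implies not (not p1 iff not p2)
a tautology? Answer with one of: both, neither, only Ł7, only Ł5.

In Ł7: at p1 = 0, p2 = 0 the value is 0 — not a tautology.
In Ł5: at p1 = 0, p2 = 0 the value is 0 — not a tautology.

neither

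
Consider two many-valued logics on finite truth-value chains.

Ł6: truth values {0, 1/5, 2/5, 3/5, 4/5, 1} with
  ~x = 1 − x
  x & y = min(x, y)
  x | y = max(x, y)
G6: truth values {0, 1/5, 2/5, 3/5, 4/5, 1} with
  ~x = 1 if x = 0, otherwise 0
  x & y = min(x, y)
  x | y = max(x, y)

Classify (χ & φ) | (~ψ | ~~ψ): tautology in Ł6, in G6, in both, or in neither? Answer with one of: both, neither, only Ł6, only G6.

only G6

In Ł6: at φ = 0, ψ = 1/5, χ = 0 the value is 4/5 — not a tautology.
In G6: every assignment gives 1 — tautology.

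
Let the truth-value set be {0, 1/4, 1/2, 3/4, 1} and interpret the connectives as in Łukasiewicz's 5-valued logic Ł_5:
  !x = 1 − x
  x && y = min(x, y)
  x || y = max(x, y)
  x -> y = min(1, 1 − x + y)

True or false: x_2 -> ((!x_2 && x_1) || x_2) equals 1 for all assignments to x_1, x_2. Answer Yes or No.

At x_1 = 3/4, x_2 = 1/2, for instance:
!x_2 = !1/2 = 1/2
!x_2 && x_1 = 1/2 && 3/4 = 1/2
(!x_2 && x_1) || x_2 = 1/2 || 1/2 = 1/2
x_2 -> ((!x_2 && x_1) || x_2) = 1/2 -> 1/2 = 1
and checking the remaining 24 assignments likewise gives ≥ 1 in every case.

Yes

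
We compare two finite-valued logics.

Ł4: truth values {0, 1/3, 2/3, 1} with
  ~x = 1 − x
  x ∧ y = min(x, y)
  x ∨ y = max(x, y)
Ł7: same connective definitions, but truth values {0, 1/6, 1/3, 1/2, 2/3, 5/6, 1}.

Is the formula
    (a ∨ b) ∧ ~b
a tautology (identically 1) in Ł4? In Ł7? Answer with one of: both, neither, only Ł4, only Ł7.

In Ł4: at a = 0, b = 0 the value is 0 — not a tautology.
In Ł7: at a = 0, b = 0 the value is 0 — not a tautology.

neither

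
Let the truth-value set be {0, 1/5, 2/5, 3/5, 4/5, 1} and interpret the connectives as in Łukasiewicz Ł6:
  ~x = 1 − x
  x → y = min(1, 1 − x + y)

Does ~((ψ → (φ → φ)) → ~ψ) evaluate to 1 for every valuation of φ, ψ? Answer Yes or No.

No

Counterexample: take φ = 0, ψ = 0.
φ → φ = 0 → 0 = 1
ψ → (φ → φ) = 0 → 1 = 1
~ψ = ~0 = 1
(ψ → (φ → φ)) → ~ψ = 1 → 1 = 1
~((ψ → (φ → φ)) → ~ψ) = ~1 = 0
This gives 0 ≠ 1.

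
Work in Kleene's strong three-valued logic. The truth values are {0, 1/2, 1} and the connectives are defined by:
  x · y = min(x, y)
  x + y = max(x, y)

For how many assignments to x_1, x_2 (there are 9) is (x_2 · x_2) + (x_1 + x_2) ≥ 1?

5

x_1 = 0, x_2 = 0 ↦ 0  <
x_1 = 0, x_2 = 1/2 ↦ 1/2  <
x_1 = 0, x_2 = 1 ↦ 1  ≥
x_1 = 1/2, x_2 = 0 ↦ 1/2  <
x_1 = 1/2, x_2 = 1/2 ↦ 1/2  <
x_1 = 1/2, x_2 = 1 ↦ 1  ≥
x_1 = 1, x_2 = 0 ↦ 1  ≥
x_1 = 1, x_2 = 1/2 ↦ 1  ≥
x_1 = 1, x_2 = 1 ↦ 1  ≥
So 5 of the 9 assignments meet the threshold.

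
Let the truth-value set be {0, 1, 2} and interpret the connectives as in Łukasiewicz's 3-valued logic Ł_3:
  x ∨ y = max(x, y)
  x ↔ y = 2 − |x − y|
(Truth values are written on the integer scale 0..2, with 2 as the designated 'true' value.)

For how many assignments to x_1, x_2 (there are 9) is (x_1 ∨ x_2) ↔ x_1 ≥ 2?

x_1 = 0, x_2 = 0 ↦ 2  ≥
x_1 = 0, x_2 = 1 ↦ 1  <
x_1 = 0, x_2 = 2 ↦ 0  <
x_1 = 1, x_2 = 0 ↦ 2  ≥
x_1 = 1, x_2 = 1 ↦ 2  ≥
x_1 = 1, x_2 = 2 ↦ 1  <
x_1 = 2, x_2 = 0 ↦ 2  ≥
x_1 = 2, x_2 = 1 ↦ 2  ≥
x_1 = 2, x_2 = 2 ↦ 2  ≥
So 6 of the 9 assignments meet the threshold.

6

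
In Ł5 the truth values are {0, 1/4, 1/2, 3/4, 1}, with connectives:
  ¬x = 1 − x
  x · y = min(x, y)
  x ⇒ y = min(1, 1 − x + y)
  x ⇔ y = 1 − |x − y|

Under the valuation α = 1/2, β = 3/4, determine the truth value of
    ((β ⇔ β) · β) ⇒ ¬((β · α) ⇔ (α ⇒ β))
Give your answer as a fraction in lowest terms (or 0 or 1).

β ⇔ β = 3/4 ⇔ 3/4 = 1
(β ⇔ β) · β = 1 · 3/4 = 3/4
β · α = 3/4 · 1/2 = 1/2
α ⇒ β = 1/2 ⇒ 3/4 = 1
(β · α) ⇔ (α ⇒ β) = 1/2 ⇔ 1 = 1/2
¬((β · α) ⇔ (α ⇒ β)) = ¬1/2 = 1/2
((β ⇔ β) · β) ⇒ ¬((β · α) ⇔ (α ⇒ β)) = 3/4 ⇒ 1/2 = 3/4

3/4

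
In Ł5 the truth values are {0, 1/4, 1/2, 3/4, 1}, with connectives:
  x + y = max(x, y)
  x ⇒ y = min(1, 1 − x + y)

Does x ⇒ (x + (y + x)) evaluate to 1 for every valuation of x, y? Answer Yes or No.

At x = 1/4, y = 1/4, for instance:
y + x = 1/4 + 1/4 = 1/4
x + (y + x) = 1/4 + 1/4 = 1/4
x ⇒ (x + (y + x)) = 1/4 ⇒ 1/4 = 1
and checking the remaining 24 assignments likewise gives ≥ 1 in every case.

Yes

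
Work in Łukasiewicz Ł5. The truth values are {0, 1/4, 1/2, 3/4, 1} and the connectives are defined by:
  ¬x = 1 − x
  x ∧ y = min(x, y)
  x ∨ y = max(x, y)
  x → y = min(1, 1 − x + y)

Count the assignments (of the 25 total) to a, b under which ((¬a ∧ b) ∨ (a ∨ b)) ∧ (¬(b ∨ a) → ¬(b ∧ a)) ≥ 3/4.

value 1: 9 assignments (counts)
value 3/4: 7 assignments (counts)
value 1/2: 5 assignments
value 1/4: 3 assignments
value 0: 1 assignment
So 16 of the 25 assignments meet the threshold.

16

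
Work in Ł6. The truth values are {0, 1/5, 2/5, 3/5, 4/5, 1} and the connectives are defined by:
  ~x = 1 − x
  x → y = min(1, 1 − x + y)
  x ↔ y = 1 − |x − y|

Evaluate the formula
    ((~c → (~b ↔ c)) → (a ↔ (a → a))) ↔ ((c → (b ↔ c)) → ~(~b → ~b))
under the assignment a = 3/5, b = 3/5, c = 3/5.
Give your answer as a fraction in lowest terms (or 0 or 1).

2/5

~c = ~3/5 = 2/5
~b = ~3/5 = 2/5
~b ↔ c = 2/5 ↔ 3/5 = 4/5
~c → (~b ↔ c) = 2/5 → 4/5 = 1
a → a = 3/5 → 3/5 = 1
a ↔ (a → a) = 3/5 ↔ 1 = 3/5
(~c → (~b ↔ c)) → (a ↔ (a → a)) = 1 → 3/5 = 3/5
b ↔ c = 3/5 ↔ 3/5 = 1
c → (b ↔ c) = 3/5 → 1 = 1
~b = ~3/5 = 2/5
~b = ~3/5 = 2/5
~b → ~b = 2/5 → 2/5 = 1
~(~b → ~b) = ~1 = 0
(c → (b ↔ c)) → ~(~b → ~b) = 1 → 0 = 0
((~c → (~b ↔ c)) → (a ↔ (a → a))) ↔ ((c → (b ↔ c)) → ~(~b → ~b)) = 3/5 ↔ 0 = 2/5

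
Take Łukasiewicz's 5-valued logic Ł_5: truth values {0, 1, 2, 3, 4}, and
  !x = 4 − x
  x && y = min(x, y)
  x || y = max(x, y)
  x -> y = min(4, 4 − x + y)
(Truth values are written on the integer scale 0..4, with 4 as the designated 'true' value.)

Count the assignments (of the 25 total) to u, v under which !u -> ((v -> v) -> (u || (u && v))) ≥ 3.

15

value 4: 15 assignments (counts)
value 2: 5 assignments
value 0: 5 assignments
So 15 of the 25 assignments meet the threshold.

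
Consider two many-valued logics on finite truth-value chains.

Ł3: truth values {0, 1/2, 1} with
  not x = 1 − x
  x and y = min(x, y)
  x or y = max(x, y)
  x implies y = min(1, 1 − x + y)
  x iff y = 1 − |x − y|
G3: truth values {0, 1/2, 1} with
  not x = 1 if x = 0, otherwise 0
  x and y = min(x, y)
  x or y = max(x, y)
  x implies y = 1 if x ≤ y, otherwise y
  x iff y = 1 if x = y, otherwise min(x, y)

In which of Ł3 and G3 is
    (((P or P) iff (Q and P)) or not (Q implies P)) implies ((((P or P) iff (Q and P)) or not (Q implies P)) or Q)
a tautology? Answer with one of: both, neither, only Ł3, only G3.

In Ł3: every assignment gives 1 — tautology.
In G3: every assignment gives 1 — tautology.

both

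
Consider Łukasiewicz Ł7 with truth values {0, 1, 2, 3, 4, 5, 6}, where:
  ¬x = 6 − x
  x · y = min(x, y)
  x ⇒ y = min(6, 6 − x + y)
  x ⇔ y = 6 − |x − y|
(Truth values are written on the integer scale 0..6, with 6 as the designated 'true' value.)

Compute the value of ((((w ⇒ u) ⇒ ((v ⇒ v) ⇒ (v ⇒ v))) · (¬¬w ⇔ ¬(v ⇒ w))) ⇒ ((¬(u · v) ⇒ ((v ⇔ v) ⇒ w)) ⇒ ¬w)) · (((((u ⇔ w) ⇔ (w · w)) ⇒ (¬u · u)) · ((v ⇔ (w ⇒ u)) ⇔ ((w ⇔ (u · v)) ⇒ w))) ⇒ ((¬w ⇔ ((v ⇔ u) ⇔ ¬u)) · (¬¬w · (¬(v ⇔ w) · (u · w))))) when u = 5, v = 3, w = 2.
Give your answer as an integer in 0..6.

w ⇒ u = 2 ⇒ 5 = 6
v ⇒ v = 3 ⇒ 3 = 6
v ⇒ v = 3 ⇒ 3 = 6
(v ⇒ v) ⇒ (v ⇒ v) = 6 ⇒ 6 = 6
(w ⇒ u) ⇒ ((v ⇒ v) ⇒ (v ⇒ v)) = 6 ⇒ 6 = 6
¬w = ¬2 = 4
¬¬w = ¬4 = 2
v ⇒ w = 3 ⇒ 2 = 5
¬(v ⇒ w) = ¬5 = 1
¬¬w ⇔ ¬(v ⇒ w) = 2 ⇔ 1 = 5
((w ⇒ u) ⇒ ((v ⇒ v) ⇒ (v ⇒ v))) · (¬¬w ⇔ ¬(v ⇒ w)) = 6 · 5 = 5
u · v = 5 · 3 = 3
¬(u · v) = ¬3 = 3
v ⇔ v = 3 ⇔ 3 = 6
(v ⇔ v) ⇒ w = 6 ⇒ 2 = 2
¬(u · v) ⇒ ((v ⇔ v) ⇒ w) = 3 ⇒ 2 = 5
¬w = ¬2 = 4
(¬(u · v) ⇒ ((v ⇔ v) ⇒ w)) ⇒ ¬w = 5 ⇒ 4 = 5
(((w ⇒ u) ⇒ ((v ⇒ v) ⇒ (v ⇒ v))) · (¬¬w ⇔ ¬(v ⇒ w))) ⇒ ((¬(u · v) ⇒ ((v ⇔ v) ⇒ w)) ⇒ ¬w) = 5 ⇒ 5 = 6
u ⇔ w = 5 ⇔ 2 = 3
w · w = 2 · 2 = 2
(u ⇔ w) ⇔ (w · w) = 3 ⇔ 2 = 5
¬u = ¬5 = 1
¬u · u = 1 · 5 = 1
((u ⇔ w) ⇔ (w · w)) ⇒ (¬u · u) = 5 ⇒ 1 = 2
w ⇒ u = 2 ⇒ 5 = 6
v ⇔ (w ⇒ u) = 3 ⇔ 6 = 3
u · v = 5 · 3 = 3
w ⇔ (u · v) = 2 ⇔ 3 = 5
(w ⇔ (u · v)) ⇒ w = 5 ⇒ 2 = 3
(v ⇔ (w ⇒ u)) ⇔ ((w ⇔ (u · v)) ⇒ w) = 3 ⇔ 3 = 6
(((u ⇔ w) ⇔ (w · w)) ⇒ (¬u · u)) · ((v ⇔ (w ⇒ u)) ⇔ ((w ⇔ (u · v)) ⇒ w)) = 2 · 6 = 2
¬w = ¬2 = 4
v ⇔ u = 3 ⇔ 5 = 4
¬u = ¬5 = 1
(v ⇔ u) ⇔ ¬u = 4 ⇔ 1 = 3
¬w ⇔ ((v ⇔ u) ⇔ ¬u) = 4 ⇔ 3 = 5
¬w = ¬2 = 4
¬¬w = ¬4 = 2
v ⇔ w = 3 ⇔ 2 = 5
¬(v ⇔ w) = ¬5 = 1
u · w = 5 · 2 = 2
¬(v ⇔ w) · (u · w) = 1 · 2 = 1
¬¬w · (¬(v ⇔ w) · (u · w)) = 2 · 1 = 1
(¬w ⇔ ((v ⇔ u) ⇔ ¬u)) · (¬¬w · (¬(v ⇔ w) · (u · w))) = 5 · 1 = 1
((((u ⇔ w) ⇔ (w · w)) ⇒ (¬u · u)) · ((v ⇔ (w ⇒ u)) ⇔ ((w ⇔ (u · v)) ⇒ w))) ⇒ ((¬w ⇔ ((v ⇔ u) ⇔ ¬u)) · (¬¬w · (¬(v ⇔ w) · (u · w)))) = 2 ⇒ 1 = 5
((((w ⇒ u) ⇒ ((v ⇒ v) ⇒ (v ⇒ v))) · (¬¬w ⇔ ¬(v ⇒ w))) ⇒ ((¬(u · v) ⇒ ((v ⇔ v) ⇒ w)) ⇒ ¬w)) · (((((u ⇔ w) ⇔ (w · w)) ⇒ (¬u · u)) · ((v ⇔ (w ⇒ u)) ⇔ ((w ⇔ (u · v)) ⇒ w))) ⇒ ((¬w ⇔ ((v ⇔ u) ⇔ ¬u)) · (¬¬w · (¬(v ⇔ w) · (u · w))))) = 6 · 5 = 5

5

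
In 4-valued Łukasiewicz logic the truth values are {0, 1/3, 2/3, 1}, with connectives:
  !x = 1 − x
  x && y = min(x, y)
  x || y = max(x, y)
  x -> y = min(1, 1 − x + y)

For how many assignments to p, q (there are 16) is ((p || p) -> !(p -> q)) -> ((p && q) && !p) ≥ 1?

p = 0, q = 0 ↦ 0  <
p = 0, q = 1/3 ↦ 0  <
p = 0, q = 2/3 ↦ 0  <
p = 0, q = 1 ↦ 0  <
p = 1/3, q = 0 ↦ 0  <
p = 1/3, q = 1/3 ↦ 2/3  <
p = 1/3, q = 2/3 ↦ 2/3  <
p = 1/3, q = 1 ↦ 2/3  <
p = 2/3, q = 0 ↦ 0  <
p = 2/3, q = 1/3 ↦ 2/3  <
p = 2/3, q = 2/3 ↦ 1  ≥
p = 2/3, q = 1 ↦ 1  ≥
p = 1, q = 0 ↦ 0  <
p = 1, q = 1/3 ↦ 1/3  <
p = 1, q = 2/3 ↦ 2/3  <
p = 1, q = 1 ↦ 1  ≥
So 3 of the 16 assignments meet the threshold.

3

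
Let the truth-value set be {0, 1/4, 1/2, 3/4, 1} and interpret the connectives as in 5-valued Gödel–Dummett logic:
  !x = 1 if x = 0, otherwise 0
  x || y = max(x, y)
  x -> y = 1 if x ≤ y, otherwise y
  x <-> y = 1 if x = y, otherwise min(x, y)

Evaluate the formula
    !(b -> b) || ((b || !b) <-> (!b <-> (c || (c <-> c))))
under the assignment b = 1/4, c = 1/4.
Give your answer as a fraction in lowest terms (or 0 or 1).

0

b -> b = 1/4 -> 1/4 = 1
!(b -> b) = !1 = 0
!b = !1/4 = 0
b || !b = 1/4 || 0 = 1/4
!b = !1/4 = 0
c <-> c = 1/4 <-> 1/4 = 1
c || (c <-> c) = 1/4 || 1 = 1
!b <-> (c || (c <-> c)) = 0 <-> 1 = 0
(b || !b) <-> (!b <-> (c || (c <-> c))) = 1/4 <-> 0 = 0
!(b -> b) || ((b || !b) <-> (!b <-> (c || (c <-> c)))) = 0 || 0 = 0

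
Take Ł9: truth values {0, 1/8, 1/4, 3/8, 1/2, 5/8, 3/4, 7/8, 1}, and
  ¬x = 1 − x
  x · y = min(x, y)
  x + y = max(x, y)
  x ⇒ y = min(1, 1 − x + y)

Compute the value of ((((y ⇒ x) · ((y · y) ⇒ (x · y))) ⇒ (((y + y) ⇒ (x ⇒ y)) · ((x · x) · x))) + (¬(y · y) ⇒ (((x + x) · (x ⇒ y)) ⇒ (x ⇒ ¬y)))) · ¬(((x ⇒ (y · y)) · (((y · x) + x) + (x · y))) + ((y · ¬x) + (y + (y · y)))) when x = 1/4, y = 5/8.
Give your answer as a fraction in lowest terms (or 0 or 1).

3/8

y ⇒ x = 5/8 ⇒ 1/4 = 5/8
y · y = 5/8 · 5/8 = 5/8
x · y = 1/4 · 5/8 = 1/4
(y · y) ⇒ (x · y) = 5/8 ⇒ 1/4 = 5/8
(y ⇒ x) · ((y · y) ⇒ (x · y)) = 5/8 · 5/8 = 5/8
y + y = 5/8 + 5/8 = 5/8
x ⇒ y = 1/4 ⇒ 5/8 = 1
(y + y) ⇒ (x ⇒ y) = 5/8 ⇒ 1 = 1
x · x = 1/4 · 1/4 = 1/4
(x · x) · x = 1/4 · 1/4 = 1/4
((y + y) ⇒ (x ⇒ y)) · ((x · x) · x) = 1 · 1/4 = 1/4
((y ⇒ x) · ((y · y) ⇒ (x · y))) ⇒ (((y + y) ⇒ (x ⇒ y)) · ((x · x) · x)) = 5/8 ⇒ 1/4 = 5/8
y · y = 5/8 · 5/8 = 5/8
¬(y · y) = ¬5/8 = 3/8
x + x = 1/4 + 1/4 = 1/4
x ⇒ y = 1/4 ⇒ 5/8 = 1
(x + x) · (x ⇒ y) = 1/4 · 1 = 1/4
¬y = ¬5/8 = 3/8
x ⇒ ¬y = 1/4 ⇒ 3/8 = 1
((x + x) · (x ⇒ y)) ⇒ (x ⇒ ¬y) = 1/4 ⇒ 1 = 1
¬(y · y) ⇒ (((x + x) · (x ⇒ y)) ⇒ (x ⇒ ¬y)) = 3/8 ⇒ 1 = 1
(((y ⇒ x) · ((y · y) ⇒ (x · y))) ⇒ (((y + y) ⇒ (x ⇒ y)) · ((x · x) · x))) + (¬(y · y) ⇒ (((x + x) · (x ⇒ y)) ⇒ (x ⇒ ¬y))) = 5/8 + 1 = 1
y · y = 5/8 · 5/8 = 5/8
x ⇒ (y · y) = 1/4 ⇒ 5/8 = 1
y · x = 5/8 · 1/4 = 1/4
(y · x) + x = 1/4 + 1/4 = 1/4
x · y = 1/4 · 5/8 = 1/4
((y · x) + x) + (x · y) = 1/4 + 1/4 = 1/4
(x ⇒ (y · y)) · (((y · x) + x) + (x · y)) = 1 · 1/4 = 1/4
¬x = ¬1/4 = 3/4
y · ¬x = 5/8 · 3/4 = 5/8
y · y = 5/8 · 5/8 = 5/8
y + (y · y) = 5/8 + 5/8 = 5/8
(y · ¬x) + (y + (y · y)) = 5/8 + 5/8 = 5/8
((x ⇒ (y · y)) · (((y · x) + x) + (x · y))) + ((y · ¬x) + (y + (y · y))) = 1/4 + 5/8 = 5/8
¬(((x ⇒ (y · y)) · (((y · x) + x) + (x · y))) + ((y · ¬x) + (y + (y · y)))) = ¬5/8 = 3/8
((((y ⇒ x) · ((y · y) ⇒ (x · y))) ⇒ (((y + y) ⇒ (x ⇒ y)) · ((x · x) · x))) + (¬(y · y) ⇒ (((x + x) · (x ⇒ y)) ⇒ (x ⇒ ¬y)))) · ¬(((x ⇒ (y · y)) · (((y · x) + x) + (x · y))) + ((y · ¬x) + (y + (y · y)))) = 1 · 3/8 = 3/8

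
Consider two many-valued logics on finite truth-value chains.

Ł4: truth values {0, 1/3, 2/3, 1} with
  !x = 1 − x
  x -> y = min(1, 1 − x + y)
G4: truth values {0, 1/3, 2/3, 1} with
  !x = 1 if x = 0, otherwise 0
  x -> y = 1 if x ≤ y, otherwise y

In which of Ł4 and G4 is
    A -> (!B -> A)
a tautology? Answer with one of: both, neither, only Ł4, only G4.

both

In Ł4: every assignment gives 1 — tautology.
In G4: every assignment gives 1 — tautology.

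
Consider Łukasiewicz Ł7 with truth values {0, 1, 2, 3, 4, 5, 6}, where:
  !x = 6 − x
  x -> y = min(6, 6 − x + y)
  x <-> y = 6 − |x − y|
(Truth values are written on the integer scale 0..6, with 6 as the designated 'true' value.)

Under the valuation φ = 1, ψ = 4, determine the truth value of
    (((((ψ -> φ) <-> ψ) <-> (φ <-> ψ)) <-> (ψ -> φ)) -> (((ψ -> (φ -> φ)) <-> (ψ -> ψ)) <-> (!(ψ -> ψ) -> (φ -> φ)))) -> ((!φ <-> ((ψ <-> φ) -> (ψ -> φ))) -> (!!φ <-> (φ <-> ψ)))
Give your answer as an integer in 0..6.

ψ -> φ = 4 -> 1 = 3
(ψ -> φ) <-> ψ = 3 <-> 4 = 5
φ <-> ψ = 1 <-> 4 = 3
((ψ -> φ) <-> ψ) <-> (φ <-> ψ) = 5 <-> 3 = 4
ψ -> φ = 4 -> 1 = 3
(((ψ -> φ) <-> ψ) <-> (φ <-> ψ)) <-> (ψ -> φ) = 4 <-> 3 = 5
φ -> φ = 1 -> 1 = 6
ψ -> (φ -> φ) = 4 -> 6 = 6
ψ -> ψ = 4 -> 4 = 6
(ψ -> (φ -> φ)) <-> (ψ -> ψ) = 6 <-> 6 = 6
ψ -> ψ = 4 -> 4 = 6
!(ψ -> ψ) = !6 = 0
φ -> φ = 1 -> 1 = 6
!(ψ -> ψ) -> (φ -> φ) = 0 -> 6 = 6
((ψ -> (φ -> φ)) <-> (ψ -> ψ)) <-> (!(ψ -> ψ) -> (φ -> φ)) = 6 <-> 6 = 6
((((ψ -> φ) <-> ψ) <-> (φ <-> ψ)) <-> (ψ -> φ)) -> (((ψ -> (φ -> φ)) <-> (ψ -> ψ)) <-> (!(ψ -> ψ) -> (φ -> φ))) = 5 -> 6 = 6
!φ = !1 = 5
ψ <-> φ = 4 <-> 1 = 3
ψ -> φ = 4 -> 1 = 3
(ψ <-> φ) -> (ψ -> φ) = 3 -> 3 = 6
!φ <-> ((ψ <-> φ) -> (ψ -> φ)) = 5 <-> 6 = 5
!φ = !1 = 5
!!φ = !5 = 1
φ <-> ψ = 1 <-> 4 = 3
!!φ <-> (φ <-> ψ) = 1 <-> 3 = 4
(!φ <-> ((ψ <-> φ) -> (ψ -> φ))) -> (!!φ <-> (φ <-> ψ)) = 5 -> 4 = 5
(((((ψ -> φ) <-> ψ) <-> (φ <-> ψ)) <-> (ψ -> φ)) -> (((ψ -> (φ -> φ)) <-> (ψ -> ψ)) <-> (!(ψ -> ψ) -> (φ -> φ)))) -> ((!φ <-> ((ψ <-> φ) -> (ψ -> φ))) -> (!!φ <-> (φ <-> ψ))) = 6 -> 5 = 5

5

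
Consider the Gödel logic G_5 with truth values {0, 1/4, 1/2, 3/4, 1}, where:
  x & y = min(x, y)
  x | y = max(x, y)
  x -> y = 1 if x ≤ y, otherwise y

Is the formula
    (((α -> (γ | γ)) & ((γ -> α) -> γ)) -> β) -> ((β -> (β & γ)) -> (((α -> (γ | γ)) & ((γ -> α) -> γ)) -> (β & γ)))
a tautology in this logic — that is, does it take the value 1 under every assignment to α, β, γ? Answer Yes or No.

At α = 1/4, β = 1/4, γ = 1/4, for instance:
γ | γ = 1/4 | 1/4 = 1/4
α -> (γ | γ) = 1/4 -> 1/4 = 1
γ -> α = 1/4 -> 1/4 = 1
(γ -> α) -> γ = 1 -> 1/4 = 1/4
(α -> (γ | γ)) & ((γ -> α) -> γ) = 1 & 1/4 = 1/4
((α -> (γ | γ)) & ((γ -> α) -> γ)) -> β = 1/4 -> 1/4 = 1
β & γ = 1/4 & 1/4 = 1/4
β -> (β & γ) = 1/4 -> 1/4 = 1
((α -> (γ | γ)) & ((γ -> α) -> γ)) -> (β & γ) = 1/4 -> 1/4 = 1
(β -> (β & γ)) -> (((α -> (γ | γ)) & ((γ -> α) -> γ)) -> (β & γ)) = 1 -> 1 = 1
(((α -> (γ | γ)) & ((γ -> α) -> γ)) -> β) -> ((β -> (β & γ)) -> (((α -> (γ | γ)) & ((γ -> α) -> γ)) -> (β & γ))) = 1 -> 1 = 1
and checking the remaining 124 assignments likewise gives ≥ 1 in every case.

Yes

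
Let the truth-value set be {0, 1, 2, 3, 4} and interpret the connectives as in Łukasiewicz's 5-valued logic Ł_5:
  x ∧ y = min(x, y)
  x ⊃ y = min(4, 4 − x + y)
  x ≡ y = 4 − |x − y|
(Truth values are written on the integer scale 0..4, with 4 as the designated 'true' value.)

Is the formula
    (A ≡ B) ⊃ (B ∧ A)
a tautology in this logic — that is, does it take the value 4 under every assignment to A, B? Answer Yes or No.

Counterexample: take A = 0, B = 0.
A ≡ B = 0 ≡ 0 = 4
B ∧ A = 0 ∧ 0 = 0
(A ≡ B) ⊃ (B ∧ A) = 4 ⊃ 0 = 0
This gives 0 ≠ 4.

No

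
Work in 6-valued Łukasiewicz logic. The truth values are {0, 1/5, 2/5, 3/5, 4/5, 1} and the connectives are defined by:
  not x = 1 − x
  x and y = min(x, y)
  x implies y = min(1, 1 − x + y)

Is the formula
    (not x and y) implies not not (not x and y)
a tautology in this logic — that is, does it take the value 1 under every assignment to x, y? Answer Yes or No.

At x = 0, y = 4/5, for instance:
not x = not 0 = 1
not x and y = 1 and 4/5 = 4/5
not (not x and y) = not 4/5 = 1/5
not not (not x and y) = not 1/5 = 4/5
(not x and y) implies not not (not x and y) = 4/5 implies 4/5 = 1
and checking the remaining 35 assignments likewise gives ≥ 1 in every case.

Yes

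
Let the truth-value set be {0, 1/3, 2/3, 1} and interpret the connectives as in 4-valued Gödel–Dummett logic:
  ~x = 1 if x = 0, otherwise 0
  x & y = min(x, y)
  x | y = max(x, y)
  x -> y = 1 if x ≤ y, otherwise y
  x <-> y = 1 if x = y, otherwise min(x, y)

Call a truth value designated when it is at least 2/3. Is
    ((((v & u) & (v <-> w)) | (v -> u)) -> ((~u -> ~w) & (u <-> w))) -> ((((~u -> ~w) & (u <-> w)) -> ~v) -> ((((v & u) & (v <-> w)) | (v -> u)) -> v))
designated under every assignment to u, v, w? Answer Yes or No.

No

Counterexample: take u = 0, v = 0, w = 0.
v & u = 0 & 0 = 0
v <-> w = 0 <-> 0 = 1
(v & u) & (v <-> w) = 0 & 1 = 0
v -> u = 0 -> 0 = 1
((v & u) & (v <-> w)) | (v -> u) = 0 | 1 = 1
~u = ~0 = 1
~w = ~0 = 1
~u -> ~w = 1 -> 1 = 1
u <-> w = 0 <-> 0 = 1
(~u -> ~w) & (u <-> w) = 1 & 1 = 1
(((v & u) & (v <-> w)) | (v -> u)) -> ((~u -> ~w) & (u <-> w)) = 1 -> 1 = 1
~u = ~0 = 1
~w = ~0 = 1
~u -> ~w = 1 -> 1 = 1
u <-> w = 0 <-> 0 = 1
(~u -> ~w) & (u <-> w) = 1 & 1 = 1
~v = ~0 = 1
((~u -> ~w) & (u <-> w)) -> ~v = 1 -> 1 = 1
v & u = 0 & 0 = 0
v <-> w = 0 <-> 0 = 1
(v & u) & (v <-> w) = 0 & 1 = 0
v -> u = 0 -> 0 = 1
((v & u) & (v <-> w)) | (v -> u) = 0 | 1 = 1
(((v & u) & (v <-> w)) | (v -> u)) -> v = 1 -> 0 = 0
(((~u -> ~w) & (u <-> w)) -> ~v) -> ((((v & u) & (v <-> w)) | (v -> u)) -> v) = 1 -> 0 = 0
((((v & u) & (v <-> w)) | (v -> u)) -> ((~u -> ~w) & (u <-> w))) -> ((((~u -> ~w) & (u <-> w)) -> ~v) -> ((((v & u) & (v <-> w)) | (v -> u)) -> v)) = 1 -> 0 = 0
This gives 0, which is below 2/3.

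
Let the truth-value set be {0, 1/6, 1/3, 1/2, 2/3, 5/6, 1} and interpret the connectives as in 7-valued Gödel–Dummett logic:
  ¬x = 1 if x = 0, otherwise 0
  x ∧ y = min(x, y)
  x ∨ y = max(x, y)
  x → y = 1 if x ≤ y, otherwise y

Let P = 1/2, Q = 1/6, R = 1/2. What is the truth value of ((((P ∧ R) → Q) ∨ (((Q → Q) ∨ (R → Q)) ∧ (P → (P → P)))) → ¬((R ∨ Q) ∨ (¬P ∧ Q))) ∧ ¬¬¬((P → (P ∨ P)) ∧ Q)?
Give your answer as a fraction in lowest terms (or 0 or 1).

0

P ∧ R = 1/2 ∧ 1/2 = 1/2
(P ∧ R) → Q = 1/2 → 1/6 = 1/6
Q → Q = 1/6 → 1/6 = 1
R → Q = 1/2 → 1/6 = 1/6
(Q → Q) ∨ (R → Q) = 1 ∨ 1/6 = 1
P → P = 1/2 → 1/2 = 1
P → (P → P) = 1/2 → 1 = 1
((Q → Q) ∨ (R → Q)) ∧ (P → (P → P)) = 1 ∧ 1 = 1
((P ∧ R) → Q) ∨ (((Q → Q) ∨ (R → Q)) ∧ (P → (P → P))) = 1/6 ∨ 1 = 1
R ∨ Q = 1/2 ∨ 1/6 = 1/2
¬P = ¬1/2 = 0
¬P ∧ Q = 0 ∧ 1/6 = 0
(R ∨ Q) ∨ (¬P ∧ Q) = 1/2 ∨ 0 = 1/2
¬((R ∨ Q) ∨ (¬P ∧ Q)) = ¬1/2 = 0
(((P ∧ R) → Q) ∨ (((Q → Q) ∨ (R → Q)) ∧ (P → (P → P)))) → ¬((R ∨ Q) ∨ (¬P ∧ Q)) = 1 → 0 = 0
P ∨ P = 1/2 ∨ 1/2 = 1/2
P → (P ∨ P) = 1/2 → 1/2 = 1
(P → (P ∨ P)) ∧ Q = 1 ∧ 1/6 = 1/6
¬((P → (P ∨ P)) ∧ Q) = ¬1/6 = 0
¬¬((P → (P ∨ P)) ∧ Q) = ¬0 = 1
¬¬¬((P → (P ∨ P)) ∧ Q) = ¬1 = 0
((((P ∧ R) → Q) ∨ (((Q → Q) ∨ (R → Q)) ∧ (P → (P → P)))) → ¬((R ∨ Q) ∨ (¬P ∧ Q))) ∧ ¬¬¬((P → (P ∨ P)) ∧ Q) = 0 ∧ 0 = 0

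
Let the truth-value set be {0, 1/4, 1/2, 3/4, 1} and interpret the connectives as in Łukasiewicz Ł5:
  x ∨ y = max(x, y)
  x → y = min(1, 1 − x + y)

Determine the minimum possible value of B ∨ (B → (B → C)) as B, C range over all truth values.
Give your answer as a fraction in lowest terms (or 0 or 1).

Take B = 3/4, C = 0:
B → C = 3/4 → 0 = 1/4
B → (B → C) = 3/4 → 1/4 = 1/2
B ∨ (B → (B → C)) = 3/4 ∨ 1/2 = 3/4
No assignment yields a value below 3/4, so this is the minimum.

3/4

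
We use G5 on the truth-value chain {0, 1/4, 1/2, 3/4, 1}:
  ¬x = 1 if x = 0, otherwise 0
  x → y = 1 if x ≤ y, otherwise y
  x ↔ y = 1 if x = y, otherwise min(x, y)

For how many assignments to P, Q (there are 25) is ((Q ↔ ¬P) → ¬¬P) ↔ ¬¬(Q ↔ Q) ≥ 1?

21

value 1: 21 assignments (counts)
value 0: 4 assignments
So 21 of the 25 assignments meet the threshold.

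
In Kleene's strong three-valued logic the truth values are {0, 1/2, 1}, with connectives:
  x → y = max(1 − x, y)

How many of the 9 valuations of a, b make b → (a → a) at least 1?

a = 0, b = 0 ↦ 1  ≥
a = 0, b = 1/2 ↦ 1  ≥
a = 0, b = 1 ↦ 1  ≥
a = 1/2, b = 0 ↦ 1  ≥
a = 1/2, b = 1/2 ↦ 1/2  <
a = 1/2, b = 1 ↦ 1/2  <
a = 1, b = 0 ↦ 1  ≥
a = 1, b = 1/2 ↦ 1  ≥
a = 1, b = 1 ↦ 1  ≥
So 7 of the 9 assignments meet the threshold.

7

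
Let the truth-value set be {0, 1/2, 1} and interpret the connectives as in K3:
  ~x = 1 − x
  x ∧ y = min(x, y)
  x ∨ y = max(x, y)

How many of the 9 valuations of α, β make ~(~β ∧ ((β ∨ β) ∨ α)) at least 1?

4

α = 0, β = 0 ↦ 1  ≥
α = 0, β = 1/2 ↦ 1/2  <
α = 0, β = 1 ↦ 1  ≥
α = 1/2, β = 0 ↦ 1/2  <
α = 1/2, β = 1/2 ↦ 1/2  <
α = 1/2, β = 1 ↦ 1  ≥
α = 1, β = 0 ↦ 0  <
α = 1, β = 1/2 ↦ 1/2  <
α = 1, β = 1 ↦ 1  ≥
So 4 of the 9 assignments meet the threshold.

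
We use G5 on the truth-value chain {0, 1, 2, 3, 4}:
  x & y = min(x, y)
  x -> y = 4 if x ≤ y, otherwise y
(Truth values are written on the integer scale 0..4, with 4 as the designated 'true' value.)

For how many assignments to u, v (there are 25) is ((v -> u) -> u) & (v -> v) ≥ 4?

value 4: 15 assignments (counts)
value 3: 4 assignments
value 2: 3 assignments
value 1: 2 assignments
value 0: 1 assignment
So 15 of the 25 assignments meet the threshold.

15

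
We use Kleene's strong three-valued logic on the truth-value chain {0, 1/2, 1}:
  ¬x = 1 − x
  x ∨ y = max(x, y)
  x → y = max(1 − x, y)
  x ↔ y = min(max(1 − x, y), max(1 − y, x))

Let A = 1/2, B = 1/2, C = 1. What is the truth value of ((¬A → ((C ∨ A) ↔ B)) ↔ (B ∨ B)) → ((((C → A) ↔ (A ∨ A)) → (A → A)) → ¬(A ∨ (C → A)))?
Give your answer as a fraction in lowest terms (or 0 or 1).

¬A = ¬1/2 = 1/2
C ∨ A = 1 ∨ 1/2 = 1
(C ∨ A) ↔ B = 1 ↔ 1/2 = 1/2
¬A → ((C ∨ A) ↔ B) = 1/2 → 1/2 = 1/2
B ∨ B = 1/2 ∨ 1/2 = 1/2
(¬A → ((C ∨ A) ↔ B)) ↔ (B ∨ B) = 1/2 ↔ 1/2 = 1/2
C → A = 1 → 1/2 = 1/2
A ∨ A = 1/2 ∨ 1/2 = 1/2
(C → A) ↔ (A ∨ A) = 1/2 ↔ 1/2 = 1/2
A → A = 1/2 → 1/2 = 1/2
((C → A) ↔ (A ∨ A)) → (A → A) = 1/2 → 1/2 = 1/2
C → A = 1 → 1/2 = 1/2
A ∨ (C → A) = 1/2 ∨ 1/2 = 1/2
¬(A ∨ (C → A)) = ¬1/2 = 1/2
(((C → A) ↔ (A ∨ A)) → (A → A)) → ¬(A ∨ (C → A)) = 1/2 → 1/2 = 1/2
((¬A → ((C ∨ A) ↔ B)) ↔ (B ∨ B)) → ((((C → A) ↔ (A ∨ A)) → (A → A)) → ¬(A ∨ (C → A))) = 1/2 → 1/2 = 1/2

1/2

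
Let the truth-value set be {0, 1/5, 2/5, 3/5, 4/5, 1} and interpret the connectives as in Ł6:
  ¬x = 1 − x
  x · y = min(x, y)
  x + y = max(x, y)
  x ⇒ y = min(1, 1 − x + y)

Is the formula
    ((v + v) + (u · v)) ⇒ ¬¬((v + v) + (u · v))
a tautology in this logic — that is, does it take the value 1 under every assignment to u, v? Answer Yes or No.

Yes

At u = 2/5, v = 4/5, for instance:
v + v = 4/5 + 4/5 = 4/5
u · v = 2/5 · 4/5 = 2/5
(v + v) + (u · v) = 4/5 + 2/5 = 4/5
¬((v + v) + (u · v)) = ¬4/5 = 1/5
¬¬((v + v) + (u · v)) = ¬1/5 = 4/5
((v + v) + (u · v)) ⇒ ¬¬((v + v) + (u · v)) = 4/5 ⇒ 4/5 = 1
and checking the remaining 35 assignments likewise gives ≥ 1 in every case.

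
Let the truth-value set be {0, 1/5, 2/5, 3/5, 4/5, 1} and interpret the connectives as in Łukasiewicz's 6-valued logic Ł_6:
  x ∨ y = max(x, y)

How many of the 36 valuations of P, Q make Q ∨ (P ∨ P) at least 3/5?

value 1: 11 assignments (counts)
value 4/5: 9 assignments (counts)
value 3/5: 7 assignments (counts)
value 2/5: 5 assignments
value 1/5: 3 assignments
value 0: 1 assignment
So 27 of the 36 assignments meet the threshold.

27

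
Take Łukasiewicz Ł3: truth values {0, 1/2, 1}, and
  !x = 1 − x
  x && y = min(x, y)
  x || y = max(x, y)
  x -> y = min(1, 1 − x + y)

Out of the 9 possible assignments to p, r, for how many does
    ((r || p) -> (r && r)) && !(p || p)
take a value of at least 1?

p = 0, r = 0 ↦ 1  ≥
p = 0, r = 1/2 ↦ 1  ≥
p = 0, r = 1 ↦ 1  ≥
p = 1/2, r = 0 ↦ 1/2  <
p = 1/2, r = 1/2 ↦ 1/2  <
p = 1/2, r = 1 ↦ 1/2  <
p = 1, r = 0 ↦ 0  <
p = 1, r = 1/2 ↦ 0  <
p = 1, r = 1 ↦ 0  <
So 3 of the 9 assignments meet the threshold.

3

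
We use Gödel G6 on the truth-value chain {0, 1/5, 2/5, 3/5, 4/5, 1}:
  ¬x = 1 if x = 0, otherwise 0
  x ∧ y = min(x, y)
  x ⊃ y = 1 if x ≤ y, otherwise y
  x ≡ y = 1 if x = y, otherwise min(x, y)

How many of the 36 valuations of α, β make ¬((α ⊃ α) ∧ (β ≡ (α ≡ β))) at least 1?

6

value 1: 6 assignments (counts)
value 0: 30 assignments
So 6 of the 36 assignments meet the threshold.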